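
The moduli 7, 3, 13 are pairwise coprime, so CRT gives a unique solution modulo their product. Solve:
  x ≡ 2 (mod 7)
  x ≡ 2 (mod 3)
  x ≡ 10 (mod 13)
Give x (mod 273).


Moduli 7, 3, 13 are pairwise coprime; by CRT there is a unique solution modulo M = 7 · 3 · 13 = 273.
Solve pairwise, accumulating the modulus:
  Start with x ≡ 2 (mod 7).
  Combine with x ≡ 2 (mod 3): since gcd(7, 3) = 1, we get a unique residue mod 21.
    Write x = 2 + 7·t and substitute into x ≡ 2 (mod 3): 7·t ≡ 2 − 2 = 0 (mod 3).
    Reduce coefficients mod 3: 1·t ≡ 0 (mod 3).
    So t ≡ 0 (mod 3).
    Then x = 2 + 7·0 = 2, valid modulo lcm(7, 3) = 21: x ≡ 2 (mod 21).
  Combine with x ≡ 10 (mod 13): since gcd(21, 13) = 1, we get a unique residue mod 273.
    Write x = 2 + 21·t and substitute into x ≡ 10 (mod 13): 21·t ≡ 10 − 2 = 8 (mod 13).
    Reduce coefficients mod 13: 8·t ≡ 8 (mod 13).
    The inverse of 8 mod 13 is 5 (since 8·5 = 40 = 3·13 + 1), so t ≡ 5·8 = 40 ≡ 1 (mod 13).
    Then x = 2 + 21·1 = 23, valid modulo lcm(21, 13) = 273: x ≡ 23 (mod 273).
Verify: 23 mod 7 = 2 ✓, 23 mod 3 = 2 ✓, 23 mod 13 = 10 ✓.

x ≡ 23 (mod 273).


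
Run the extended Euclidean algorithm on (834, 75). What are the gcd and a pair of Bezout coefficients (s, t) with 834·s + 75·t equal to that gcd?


Euclidean algorithm on (834, 75) — divide until remainder is 0:
  834 = 11 · 75 + 9
  75 = 8 · 9 + 3
  9 = 3 · 3 + 0
gcd(834, 75) = 3.
Track Bezout coefficients alongside the remainders: start with r₀ = 834 = a·1 + b·0 (s = 1, t = 0) and r₁ = 75 = a·0 + b·1 (s = 0, t = 1); each new remainder r_{k+1} = r_{k-1} − q_k·r_k inherits s_{k+1} = s_{k-1} − q_k·s_k, t_{k+1} = t_{k-1} − q_k·t_k, so r_k = a·s_k + b·t_k at every step:
  q = 11: r = 9, s = 1 − 11·0 = 1, t = 0 − 11·1 = -11  (check: 834·1 + 75·(-11) = 9)
  q = 8: r = 3, s = 0 − 8·1 = -8, t = 1 − 8·(-11) = 89  (check: 834·(-8) + 75·89 = 3)
The row with r = 3 (the gcd) gives the Bezout coefficients s = -8, t = 89.
Result: 834 · (-8) + 75 · (89) = 3.

gcd(834, 75) = 3; s = -8, t = 89 (check: 834·(-8) + 75·89 = 3).


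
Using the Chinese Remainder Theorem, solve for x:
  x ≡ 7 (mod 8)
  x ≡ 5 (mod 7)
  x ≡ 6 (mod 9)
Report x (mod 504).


Moduli 8, 7, 9 are pairwise coprime; by CRT there is a unique solution modulo M = 8 · 7 · 9 = 504.
Solve pairwise, accumulating the modulus:
  Start with x ≡ 7 (mod 8).
  Combine with x ≡ 5 (mod 7): since gcd(8, 7) = 1, we get a unique residue mod 56.
    Write x = 7 + 8·t and substitute into x ≡ 5 (mod 7): 8·t ≡ 5 − 7 = -2 (mod 7).
    Reduce coefficients mod 7: 1·t ≡ 5 (mod 7).
    So t ≡ 5 (mod 7).
    Then x = 7 + 8·5 = 47, valid modulo lcm(8, 7) = 56: x ≡ 47 (mod 56).
  Combine with x ≡ 6 (mod 9): since gcd(56, 9) = 1, we get a unique residue mod 504.
    Write x = 47 + 56·t and substitute into x ≡ 6 (mod 9): 56·t ≡ 6 − 47 = -41 (mod 9).
    Reduce coefficients mod 9: 2·t ≡ 4 (mod 9).
    The inverse of 2 mod 9 is 5 (since 2·5 = 10 = 1·9 + 1), so t ≡ 5·4 = 20 ≡ 2 (mod 9).
    Then x = 47 + 56·2 = 159, valid modulo lcm(56, 9) = 504: x ≡ 159 (mod 504).
Verify: 159 mod 8 = 7 ✓, 159 mod 7 = 5 ✓, 159 mod 9 = 6 ✓.

x ≡ 159 (mod 504).


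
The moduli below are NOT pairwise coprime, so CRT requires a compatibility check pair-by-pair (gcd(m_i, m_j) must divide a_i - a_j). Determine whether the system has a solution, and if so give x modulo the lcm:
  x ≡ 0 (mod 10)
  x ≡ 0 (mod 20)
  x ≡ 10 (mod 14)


Moduli 10, 20, 14 are not pairwise coprime, so CRT works modulo lcm(m_i) when all pairwise compatibility conditions hold.
Pairwise compatibility: gcd(m_i, m_j) must divide a_i - a_j for every pair.
Merge one congruence at a time:
  Start: x ≡ 0 (mod 10).
  Combine with x ≡ 0 (mod 20): gcd(10, 20) = 10; 0 - 0 = 0, which IS divisible by 10, so compatible.
    Write x = 0 + 10·t and substitute into x ≡ 0 (mod 20): 10·t ≡ 0 − 0 = 0 (mod 20).
    Divide the congruence (and modulus) by g = 10: 1·t ≡ 0 (mod 2).
    So t ≡ 0 (mod 2).
    Then x = 0 + 10·0 = 0, valid modulo lcm(10, 20) = 20: x ≡ 0 (mod 20).
  Combine with x ≡ 10 (mod 14): gcd(20, 14) = 2; 10 - 0 = 10, which IS divisible by 2, so compatible.
    Write x = 0 + 20·t and substitute into x ≡ 10 (mod 14): 20·t ≡ 10 − 0 = 10 (mod 14).
    Divide the congruence (and modulus) by g = 2: 10·t ≡ 5 (mod 7).
    Reduce coefficients mod 7: 3·t ≡ 5 (mod 7).
    The inverse of 3 mod 7 is 5 (since 3·5 = 15 = 2·7 + 1), so t ≡ 5·5 = 25 ≡ 4 (mod 7).
    Then x = 0 + 20·4 = 80, valid modulo lcm(20, 14) = 140: x ≡ 80 (mod 140).
Verify: 80 mod 10 = 0, 80 mod 20 = 0, 80 mod 14 = 10.

x ≡ 80 (mod 140).


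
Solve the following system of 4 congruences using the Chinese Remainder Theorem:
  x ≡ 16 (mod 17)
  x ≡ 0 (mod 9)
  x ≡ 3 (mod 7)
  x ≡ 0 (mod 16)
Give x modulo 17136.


Product of moduli M = 17 · 9 · 7 · 16 = 17136.
Merge one congruence at a time:
  Start: x ≡ 16 (mod 17).
  Combine with x ≡ 0 (mod 9); new modulus lcm = 153.
    Write x = 16 + 17·t and substitute into x ≡ 0 (mod 9): 17·t ≡ 0 − 16 = -16 (mod 9).
    Reduce coefficients mod 9: 8·t ≡ 2 (mod 9).
    The inverse of 8 mod 9 is 8 (since 8·8 = 64 = 7·9 + 1), so t ≡ 8·2 = 16 ≡ 7 (mod 9).
    Then x = 16 + 17·7 = 135, valid modulo lcm(17, 9) = 153: x ≡ 135 (mod 153).
  Combine with x ≡ 3 (mod 7); new modulus lcm = 1071.
    Write x = 135 + 153·t and substitute into x ≡ 3 (mod 7): 153·t ≡ 3 − 135 = -132 (mod 7).
    Reduce coefficients mod 7: 6·t ≡ 1 (mod 7).
    The inverse of 6 mod 7 is 6 (since 6·6 = 36 = 5·7 + 1), so t ≡ 6·1 = 6 ≡ 6 (mod 7).
    Then x = 135 + 153·6 = 1053, valid modulo lcm(153, 7) = 1071: x ≡ 1053 (mod 1071).
  Combine with x ≡ 0 (mod 16); new modulus lcm = 17136.
    Write x = 1053 + 1071·t and substitute into x ≡ 0 (mod 16): 1071·t ≡ 0 − 1053 = -1053 (mod 16).
    Reduce coefficients mod 16: 15·t ≡ 3 (mod 16).
    The inverse of 15 mod 16 is 15 (since 15·15 = 225 = 14·16 + 1), so t ≡ 15·3 = 45 ≡ 13 (mod 16).
    Then x = 1053 + 1071·13 = 14976, valid modulo lcm(1071, 16) = 17136: x ≡ 14976 (mod 17136).
Verify against each original: 14976 mod 17 = 16, 14976 mod 9 = 0, 14976 mod 7 = 3, 14976 mod 16 = 0.

x ≡ 14976 (mod 17136).


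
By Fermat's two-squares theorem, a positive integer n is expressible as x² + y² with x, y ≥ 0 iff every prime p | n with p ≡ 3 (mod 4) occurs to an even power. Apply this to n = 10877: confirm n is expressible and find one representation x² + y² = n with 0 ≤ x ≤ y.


Step 1: Factor n = 10877 = 73 · 149.
Step 2: Check the mod-4 condition on each prime factor: 73 ≡ 1 (mod 4), exponent 1; 149 ≡ 1 (mod 4), exponent 1.
All primes ≡ 3 (mod 4) appear to even exponent (or don't appear), so by the two-squares theorem n IS expressible as a sum of two squares.
Step 3: Build a representation. Here n = 73 · 149 is a product of primes ≡ 1 (mod 4). Each prime p ≡ 1 (mod 4) is itself a sum of two squares; find a² by testing p − a² for a perfect square:
  73: 73 − 1² = 72, 73 − 2² = 69, 73 − 3² = 64 = 8² ⇒ 73 = 3² + 8².
  149: 149 − 1² = 148, 149 − 2² = 145, 149 − 3² = 140, 149 − 4² = 133, 149 − 5² = 124, 149 − 6² = 113, 149 − 7² = 100 = 10² ⇒ 149 = 7² + 10².
  Combine using the Brahmagupta–Fibonacci identity (a² + b²)(c² + d²) = (ac − bd)² + (ad + bc)² = (ac + bd)² + (ad − bc)²:
  73 · 149 = 10877: from (3² + 8²)(7² + 10²), take (3·7 − 8·10, 3·10 + 8·7) = (21 − 80, 30 + 56) = (-59, 86); dropping signs (only squares matter) gives (59, 86); check 59² + 86² = 3481 + 7396 = 10877 ✓.
Step 4: Order so x ≤ y and verify: 59² + 86² = 3481 + 7396 = 10877 = n. ✓

n = 10877 = 59² + 86² (one valid representation with x ≤ y).


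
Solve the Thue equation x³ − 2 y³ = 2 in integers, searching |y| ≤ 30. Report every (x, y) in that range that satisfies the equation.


The equation is x³ - 2y³ = 2. For fixed y, x³ = 2·y³ + 2, so a solution requires the RHS to be a perfect cube.
Strategy: iterate y from -30 to 30, compute RHS = 2·y³ + 2, and check whether it is a (positive or negative) perfect cube.
Check small values of y:
  y = 0: RHS = 2 is not a perfect cube.
  y = 1: RHS = 4 is not a perfect cube.
  y = -1: RHS = 0 = (0)³ ⇒ x = 0 works.
  y = 2: RHS = 18 is not a perfect cube.
  y = -2: RHS = -14 is not a perfect cube.
  y = 3: RHS = 56 is not a perfect cube.
  y = -3: RHS = -52 is not a perfect cube.
Continuing the search up to |y| = 30 finds no further solutions beyond those listed.
Collected solutions: (0, -1).

Solutions (with |y| ≤ 30): (0, -1).


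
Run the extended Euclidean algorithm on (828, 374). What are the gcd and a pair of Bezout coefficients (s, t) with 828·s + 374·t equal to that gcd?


Euclidean algorithm on (828, 374) — divide until remainder is 0:
  828 = 2 · 374 + 80
  374 = 4 · 80 + 54
  80 = 1 · 54 + 26
  54 = 2 · 26 + 2
  26 = 13 · 2 + 0
gcd(828, 374) = 2.
Track Bezout coefficients alongside the remainders: start with r₀ = 828 = a·1 + b·0 (s = 1, t = 0) and r₁ = 374 = a·0 + b·1 (s = 0, t = 1); each new remainder r_{k+1} = r_{k-1} − q_k·r_k inherits s_{k+1} = s_{k-1} − q_k·s_k, t_{k+1} = t_{k-1} − q_k·t_k, so r_k = a·s_k + b·t_k at every step:
  q = 2: r = 80, s = 1 − 2·0 = 1, t = 0 − 2·1 = -2  (check: 828·1 + 374·(-2) = 80)
  q = 4: r = 54, s = 0 − 4·1 = -4, t = 1 − 4·(-2) = 9  (check: 828·(-4) + 374·9 = 54)
  q = 1: r = 26, s = 1 − 1·(-4) = 5, t = -2 − 1·9 = -11  (check: 828·5 + 374·(-11) = 26)
  q = 2: r = 2, s = -4 − 2·5 = -14, t = 9 − 2·(-11) = 31  (check: 828·(-14) + 374·31 = 2)
The row with r = 2 (the gcd) gives the Bezout coefficients s = -14, t = 31.
Result: 828 · (-14) + 374 · (31) = 2.

gcd(828, 374) = 2; s = -14, t = 31 (check: 828·(-14) + 374·31 = 2).


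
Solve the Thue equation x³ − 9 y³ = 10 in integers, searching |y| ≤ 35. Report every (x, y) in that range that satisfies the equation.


The equation is x³ - 9y³ = 10. For fixed y, x³ = 9·y³ + 10, so a solution requires the RHS to be a perfect cube.
Strategy: iterate y from -35 to 35, compute RHS = 9·y³ + 10, and check whether it is a (positive or negative) perfect cube.
Check small values of y:
  y = 0: RHS = 10 is not a perfect cube.
  y = 1: RHS = 19 is not a perfect cube.
  y = -1: RHS = 1 = (1)³ ⇒ x = 1 works.
  y = 2: RHS = 82 is not a perfect cube.
  y = -2: RHS = -62 is not a perfect cube.
  y = 3: RHS = 253 is not a perfect cube.
  y = -3: RHS = -233 is not a perfect cube.
Continuing the search up to |y| = 35 finds no further solutions beyond those listed.
Collected solutions: (1, -1).

Solutions (with |y| ≤ 35): (1, -1).


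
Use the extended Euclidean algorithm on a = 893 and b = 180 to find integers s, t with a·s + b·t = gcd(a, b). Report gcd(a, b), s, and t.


Euclidean algorithm on (893, 180) — divide until remainder is 0:
  893 = 4 · 180 + 173
  180 = 1 · 173 + 7
  173 = 24 · 7 + 5
  7 = 1 · 5 + 2
  5 = 2 · 2 + 1
  2 = 2 · 1 + 0
gcd(893, 180) = 1.
Track Bezout coefficients alongside the remainders: start with r₀ = 893 = a·1 + b·0 (s = 1, t = 0) and r₁ = 180 = a·0 + b·1 (s = 0, t = 1); each new remainder r_{k+1} = r_{k-1} − q_k·r_k inherits s_{k+1} = s_{k-1} − q_k·s_k, t_{k+1} = t_{k-1} − q_k·t_k, so r_k = a·s_k + b·t_k at every step:
  q = 4: r = 173, s = 1 − 4·0 = 1, t = 0 − 4·1 = -4  (check: 893·1 + 180·(-4) = 173)
  q = 1: r = 7, s = 0 − 1·1 = -1, t = 1 − 1·(-4) = 5  (check: 893·(-1) + 180·5 = 7)
  q = 24: r = 5, s = 1 − 24·(-1) = 25, t = -4 − 24·5 = -124  (check: 893·25 + 180·(-124) = 5)
  q = 1: r = 2, s = -1 − 1·25 = -26, t = 5 − 1·(-124) = 129  (check: 893·(-26) + 180·129 = 2)
  q = 2: r = 1, s = 25 − 2·(-26) = 77, t = -124 − 2·129 = -382  (check: 893·77 + 180·(-382) = 1)
The row with r = 1 (the gcd) gives the Bezout coefficients s = 77, t = -382.
Result: 893 · (77) + 180 · (-382) = 1.

gcd(893, 180) = 1; s = 77, t = -382 (check: 893·77 + 180·(-382) = 1).


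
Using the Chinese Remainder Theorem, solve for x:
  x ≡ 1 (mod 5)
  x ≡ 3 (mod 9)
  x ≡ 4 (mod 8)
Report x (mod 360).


Moduli 5, 9, 8 are pairwise coprime; by CRT there is a unique solution modulo M = 5 · 9 · 8 = 360.
Solve pairwise, accumulating the modulus:
  Start with x ≡ 1 (mod 5).
  Combine with x ≡ 3 (mod 9): since gcd(5, 9) = 1, we get a unique residue mod 45.
    Write x = 1 + 5·t and substitute into x ≡ 3 (mod 9): 5·t ≡ 3 − 1 = 2 (mod 9).
    The inverse of 5 mod 9 is 2 (since 5·2 = 10 = 1·9 + 1), so t ≡ 2·2 = 4 ≡ 4 (mod 9).
    Then x = 1 + 5·4 = 21, valid modulo lcm(5, 9) = 45: x ≡ 21 (mod 45).
  Combine with x ≡ 4 (mod 8): since gcd(45, 8) = 1, we get a unique residue mod 360.
    Write x = 21 + 45·t and substitute into x ≡ 4 (mod 8): 45·t ≡ 4 − 21 = -17 (mod 8).
    Reduce coefficients mod 8: 5·t ≡ 7 (mod 8).
    The inverse of 5 mod 8 is 5 (since 5·5 = 25 = 3·8 + 1), so t ≡ 5·7 = 35 ≡ 3 (mod 8).
    Then x = 21 + 45·3 = 156, valid modulo lcm(45, 8) = 360: x ≡ 156 (mod 360).
Verify: 156 mod 5 = 1 ✓, 156 mod 9 = 3 ✓, 156 mod 8 = 4 ✓.

x ≡ 156 (mod 360).


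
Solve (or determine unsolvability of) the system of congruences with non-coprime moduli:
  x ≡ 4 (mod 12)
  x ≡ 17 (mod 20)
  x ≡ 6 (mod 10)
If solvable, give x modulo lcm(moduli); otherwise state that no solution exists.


Moduli 12, 20, 10 are not pairwise coprime, so CRT works modulo lcm(m_i) when all pairwise compatibility conditions hold.
Pairwise compatibility: gcd(m_i, m_j) must divide a_i - a_j for every pair.
Merge one congruence at a time:
  Start: x ≡ 4 (mod 12).
  Combine with x ≡ 17 (mod 20): gcd(12, 20) = 4, and 17 - 4 = 13 is NOT divisible by 4.
    ⇒ system is inconsistent (no integer solution).

No solution (the system is inconsistent).


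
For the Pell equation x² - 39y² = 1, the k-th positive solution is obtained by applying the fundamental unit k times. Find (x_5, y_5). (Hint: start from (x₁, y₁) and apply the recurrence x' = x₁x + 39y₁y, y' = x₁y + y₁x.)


Step 1: Find the fundamental solution (x₁, y₁) of x² - 39y² = 1.
  Expand √39 as a continued fraction. a₀ = ⌊√39⌋ = 6; iterate m_{k+1} = d_k·a_k − m_k, d_{k+1} = (39 − m_{k+1}²)/d_k, a_{k+1} = ⌊(a₀ + m_{k+1})/d_{k+1}⌋ (starting m₀ = 0, d₀ = 1), with convergents p_k = a_k·p_{k-1} + p_{k-2}, q_k = a_k·q_{k-1} + q_{k-2} (p₋₁ = 1, q₋₁ = 0):
  k = 0: a₀ = 6; p₀/q₀ = 6/1; p₀² − 39·q₀² = 36 − 39 = -3.
  k = 1: m = 6, d = 3, a = ⌊(6 + 6)/3⌋ = 4; p/q = (4·6 + 1)/(4·1 + 0) = 25/4; p² − 39·q² = 625 − 624 = 1.
  The first convergent with p² − 39·q² = 1 gives the fundamental solution (x₁, y₁) = (25, 4).
Step 2: Apply the recurrence (x_{n+1}, y_{n+1}) = (x₁x_n + 39y₁y_n, x₁y_n + y₁x_n) repeatedly.
  From (x_1, y_1) = (25, 4): x_2 = 25·25 + 39·4·4 = 1249; y_2 = 25·4 + 4·25 = 200.
  From (x_2, y_2) = (1249, 200): x_3 = 25·1249 + 39·4·200 = 62425; y_3 = 25·200 + 4·1249 = 9996.
  From (x_3, y_3) = (62425, 9996): x_4 = 25·62425 + 39·4·9996 = 3120001; y_4 = 25·9996 + 4·62425 = 499600.
  From (x_4, y_4) = (3120001, 499600): x_5 = 25·3120001 + 39·4·499600 = 155937625; y_5 = 25·499600 + 4·3120001 = 24970004.
Step 3: Verify x_5² - 39·y_5² = 24316542890640625 - 24316542890640624 = 1 (should be 1). ✓

(x_1, y_1) = (25, 4); (x_5, y_5) = (155937625, 24970004).


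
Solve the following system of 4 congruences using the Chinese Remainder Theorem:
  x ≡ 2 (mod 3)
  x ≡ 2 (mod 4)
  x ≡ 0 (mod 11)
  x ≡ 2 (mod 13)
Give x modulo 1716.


Product of moduli M = 3 · 4 · 11 · 13 = 1716.
Merge one congruence at a time:
  Start: x ≡ 2 (mod 3).
  Combine with x ≡ 2 (mod 4); new modulus lcm = 12.
    Write x = 2 + 3·t and substitute into x ≡ 2 (mod 4): 3·t ≡ 2 − 2 = 0 (mod 4).
    The inverse of 3 mod 4 is 3 (since 3·3 = 9 = 2·4 + 1), so t ≡ 3·0 = 0 ≡ 0 (mod 4).
    Then x = 2 + 3·0 = 2, valid modulo lcm(3, 4) = 12: x ≡ 2 (mod 12).
  Combine with x ≡ 0 (mod 11); new modulus lcm = 132.
    Write x = 2 + 12·t and substitute into x ≡ 0 (mod 11): 12·t ≡ 0 − 2 = -2 (mod 11).
    Reduce coefficients mod 11: 1·t ≡ 9 (mod 11).
    So t ≡ 9 (mod 11).
    Then x = 2 + 12·9 = 110, valid modulo lcm(12, 11) = 132: x ≡ 110 (mod 132).
  Combine with x ≡ 2 (mod 13); new modulus lcm = 1716.
    Write x = 110 + 132·t and substitute into x ≡ 2 (mod 13): 132·t ≡ 2 − 110 = -108 (mod 13).
    Reduce coefficients mod 13: 2·t ≡ 9 (mod 13).
    The inverse of 2 mod 13 is 7 (since 2·7 = 14 = 1·13 + 1), so t ≡ 7·9 = 63 ≡ 11 (mod 13).
    Then x = 110 + 132·11 = 1562, valid modulo lcm(132, 13) = 1716: x ≡ 1562 (mod 1716).
Verify against each original: 1562 mod 3 = 2, 1562 mod 4 = 2, 1562 mod 11 = 0, 1562 mod 13 = 2.

x ≡ 1562 (mod 1716).


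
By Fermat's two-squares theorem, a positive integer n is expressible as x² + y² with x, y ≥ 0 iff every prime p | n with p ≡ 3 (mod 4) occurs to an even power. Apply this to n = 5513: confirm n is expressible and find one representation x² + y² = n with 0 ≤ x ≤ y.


Step 1: Factor n = 5513 = 37 · 149.
Step 2: Check the mod-4 condition on each prime factor: 37 ≡ 1 (mod 4), exponent 1; 149 ≡ 1 (mod 4), exponent 1.
All primes ≡ 3 (mod 4) appear to even exponent (or don't appear), so by the two-squares theorem n IS expressible as a sum of two squares.
Step 3: Build a representation. Here n = 37 · 149 is a product of primes ≡ 1 (mod 4). Each prime p ≡ 1 (mod 4) is itself a sum of two squares; find a² by testing p − a² for a perfect square:
  37: 37 − 1² = 36 = 6² ⇒ 37 = 1² + 6².
  149: 149 − 1² = 148, 149 − 2² = 145, 149 − 3² = 140, 149 − 4² = 133, 149 − 5² = 124, 149 − 6² = 113, 149 − 7² = 100 = 10² ⇒ 149 = 7² + 10².
  Combine using the Brahmagupta–Fibonacci identity (a² + b²)(c² + d²) = (ac − bd)² + (ad + bc)² = (ac + bd)² + (ad − bc)²:
  37 · 149 = 5513: from (1² + 6²)(7² + 10²), take (1·7 − 6·10, 1·10 + 6·7) = (7 − 60, 10 + 42) = (-53, 52); dropping signs (only squares matter) gives (53, 52); check 53² + 52² = 2809 + 2704 = 5513 ✓.
Step 4: Order so x ≤ y and verify: 52² + 53² = 2704 + 2809 = 5513 = n. ✓

n = 5513 = 52² + 53² (one valid representation with x ≤ y).


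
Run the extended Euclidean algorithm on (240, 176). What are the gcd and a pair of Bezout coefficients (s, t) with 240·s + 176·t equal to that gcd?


Euclidean algorithm on (240, 176) — divide until remainder is 0:
  240 = 1 · 176 + 64
  176 = 2 · 64 + 48
  64 = 1 · 48 + 16
  48 = 3 · 16 + 0
gcd(240, 176) = 16.
Track Bezout coefficients alongside the remainders: start with r₀ = 240 = a·1 + b·0 (s = 1, t = 0) and r₁ = 176 = a·0 + b·1 (s = 0, t = 1); each new remainder r_{k+1} = r_{k-1} − q_k·r_k inherits s_{k+1} = s_{k-1} − q_k·s_k, t_{k+1} = t_{k-1} − q_k·t_k, so r_k = a·s_k + b·t_k at every step:
  q = 1: r = 64, s = 1 − 1·0 = 1, t = 0 − 1·1 = -1  (check: 240·1 + 176·(-1) = 64)
  q = 2: r = 48, s = 0 − 2·1 = -2, t = 1 − 2·(-1) = 3  (check: 240·(-2) + 176·3 = 48)
  q = 1: r = 16, s = 1 − 1·(-2) = 3, t = -1 − 1·3 = -4  (check: 240·3 + 176·(-4) = 16)
The row with r = 16 (the gcd) gives the Bezout coefficients s = 3, t = -4.
Result: 240 · (3) + 176 · (-4) = 16.

gcd(240, 176) = 16; s = 3, t = -4 (check: 240·3 + 176·(-4) = 16).


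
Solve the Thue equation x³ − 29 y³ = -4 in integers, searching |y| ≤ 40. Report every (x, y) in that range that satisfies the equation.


The equation is x³ - 29y³ = -4. For fixed y, x³ = 29·y³ − 4, so a solution requires the RHS to be a perfect cube.
Strategy: iterate y from -40 to 40, compute RHS = 29·y³ − 4, and check whether it is a (positive or negative) perfect cube.
Check small values of y:
  y = 0: RHS = -4 is not a perfect cube.
  y = 1: RHS = 25 is not a perfect cube.
  y = -1: RHS = -33 is not a perfect cube.
  y = 2: RHS = 228 is not a perfect cube.
  y = -2: RHS = -236 is not a perfect cube.
  y = 3: RHS = 779 is not a perfect cube.
  y = -3: RHS = -787 is not a perfect cube.
Continuing the search up to |y| = 40 finds no solutions either.
No (x, y) in the scanned range satisfies the equation.

No integer solutions with |y| ≤ 40.


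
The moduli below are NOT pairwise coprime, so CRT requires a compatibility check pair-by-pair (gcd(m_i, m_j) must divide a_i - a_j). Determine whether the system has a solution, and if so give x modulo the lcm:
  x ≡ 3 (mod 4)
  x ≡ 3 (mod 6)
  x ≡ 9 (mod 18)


Moduli 4, 6, 18 are not pairwise coprime, so CRT works modulo lcm(m_i) when all pairwise compatibility conditions hold.
Pairwise compatibility: gcd(m_i, m_j) must divide a_i - a_j for every pair.
Merge one congruence at a time:
  Start: x ≡ 3 (mod 4).
  Combine with x ≡ 3 (mod 6): gcd(4, 6) = 2; 3 - 3 = 0, which IS divisible by 2, so compatible.
    Write x = 3 + 4·t and substitute into x ≡ 3 (mod 6): 4·t ≡ 3 − 3 = 0 (mod 6).
    Divide the congruence (and modulus) by g = 2: 2·t ≡ 0 (mod 3).
    The inverse of 2 mod 3 is 2 (since 2·2 = 4 = 1·3 + 1), so t ≡ 2·0 = 0 ≡ 0 (mod 3).
    Then x = 3 + 4·0 = 3, valid modulo lcm(4, 6) = 12: x ≡ 3 (mod 12).
  Combine with x ≡ 9 (mod 18): gcd(12, 18) = 6; 9 - 3 = 6, which IS divisible by 6, so compatible.
    Write x = 3 + 12·t and substitute into x ≡ 9 (mod 18): 12·t ≡ 9 − 3 = 6 (mod 18).
    Divide the congruence (and modulus) by g = 6: 2·t ≡ 1 (mod 3).
    The inverse of 2 mod 3 is 2 (since 2·2 = 4 = 1·3 + 1), so t ≡ 2·1 = 2 ≡ 2 (mod 3).
    Then x = 3 + 12·2 = 27, valid modulo lcm(12, 18) = 36: x ≡ 27 (mod 36).
Verify: 27 mod 4 = 3, 27 mod 6 = 3, 27 mod 18 = 9.

x ≡ 27 (mod 36).


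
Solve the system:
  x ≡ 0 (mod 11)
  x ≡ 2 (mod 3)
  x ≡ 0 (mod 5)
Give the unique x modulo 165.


Moduli 11, 3, 5 are pairwise coprime; by CRT there is a unique solution modulo M = 11 · 3 · 5 = 165.
Solve pairwise, accumulating the modulus:
  Start with x ≡ 0 (mod 11).
  Combine with x ≡ 2 (mod 3): since gcd(11, 3) = 1, we get a unique residue mod 33.
    Write x = 0 + 11·t and substitute into x ≡ 2 (mod 3): 11·t ≡ 2 − 0 = 2 (mod 3).
    Reduce coefficients mod 3: 2·t ≡ 2 (mod 3).
    The inverse of 2 mod 3 is 2 (since 2·2 = 4 = 1·3 + 1), so t ≡ 2·2 = 4 ≡ 1 (mod 3).
    Then x = 0 + 11·1 = 11, valid modulo lcm(11, 3) = 33: x ≡ 11 (mod 33).
  Combine with x ≡ 0 (mod 5): since gcd(33, 5) = 1, we get a unique residue mod 165.
    Write x = 11 + 33·t and substitute into x ≡ 0 (mod 5): 33·t ≡ 0 − 11 = -11 (mod 5).
    Reduce coefficients mod 5: 3·t ≡ 4 (mod 5).
    The inverse of 3 mod 5 is 2 (since 3·2 = 6 = 1·5 + 1), so t ≡ 2·4 = 8 ≡ 3 (mod 5).
    Then x = 11 + 33·3 = 110, valid modulo lcm(33, 5) = 165: x ≡ 110 (mod 165).
Verify: 110 mod 11 = 0 ✓, 110 mod 3 = 2 ✓, 110 mod 5 = 0 ✓.

x ≡ 110 (mod 165).


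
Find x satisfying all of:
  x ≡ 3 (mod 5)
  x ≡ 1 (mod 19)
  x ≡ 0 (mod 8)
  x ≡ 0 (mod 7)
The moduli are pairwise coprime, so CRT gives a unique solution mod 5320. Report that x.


Product of moduli M = 5 · 19 · 8 · 7 = 5320.
Merge one congruence at a time:
  Start: x ≡ 3 (mod 5).
  Combine with x ≡ 1 (mod 19); new modulus lcm = 95.
    Write x = 3 + 5·t and substitute into x ≡ 1 (mod 19): 5·t ≡ 1 − 3 = -2 (mod 19).
    Reduce coefficients mod 19: 5·t ≡ 17 (mod 19).
    The inverse of 5 mod 19 is 4 (since 5·4 = 20 = 1·19 + 1), so t ≡ 4·17 = 68 ≡ 11 (mod 19).
    Then x = 3 + 5·11 = 58, valid modulo lcm(5, 19) = 95: x ≡ 58 (mod 95).
  Combine with x ≡ 0 (mod 8); new modulus lcm = 760.
    Write x = 58 + 95·t and substitute into x ≡ 0 (mod 8): 95·t ≡ 0 − 58 = -58 (mod 8).
    Reduce coefficients mod 8: 7·t ≡ 6 (mod 8).
    The inverse of 7 mod 8 is 7 (since 7·7 = 49 = 6·8 + 1), so t ≡ 7·6 = 42 ≡ 2 (mod 8).
    Then x = 58 + 95·2 = 248, valid modulo lcm(95, 8) = 760: x ≡ 248 (mod 760).
  Combine with x ≡ 0 (mod 7); new modulus lcm = 5320.
    Write x = 248 + 760·t and substitute into x ≡ 0 (mod 7): 760·t ≡ 0 − 248 = -248 (mod 7).
    Reduce coefficients mod 7: 4·t ≡ 4 (mod 7).
    The inverse of 4 mod 7 is 2 (since 4·2 = 8 = 1·7 + 1), so t ≡ 2·4 = 8 ≡ 1 (mod 7).
    Then x = 248 + 760·1 = 1008, valid modulo lcm(760, 7) = 5320: x ≡ 1008 (mod 5320).
Verify against each original: 1008 mod 5 = 3, 1008 mod 19 = 1, 1008 mod 8 = 0, 1008 mod 7 = 0.

x ≡ 1008 (mod 5320).


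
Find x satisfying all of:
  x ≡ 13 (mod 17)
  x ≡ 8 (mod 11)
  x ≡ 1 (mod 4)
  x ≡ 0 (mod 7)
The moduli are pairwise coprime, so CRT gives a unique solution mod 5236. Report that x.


Product of moduli M = 17 · 11 · 4 · 7 = 5236.
Merge one congruence at a time:
  Start: x ≡ 13 (mod 17).
  Combine with x ≡ 8 (mod 11); new modulus lcm = 187.
    Write x = 13 + 17·t and substitute into x ≡ 8 (mod 11): 17·t ≡ 8 − 13 = -5 (mod 11).
    Reduce coefficients mod 11: 6·t ≡ 6 (mod 11).
    The inverse of 6 mod 11 is 2 (since 6·2 = 12 = 1·11 + 1), so t ≡ 2·6 = 12 ≡ 1 (mod 11).
    Then x = 13 + 17·1 = 30, valid modulo lcm(17, 11) = 187: x ≡ 30 (mod 187).
  Combine with x ≡ 1 (mod 4); new modulus lcm = 748.
    Write x = 30 + 187·t and substitute into x ≡ 1 (mod 4): 187·t ≡ 1 − 30 = -29 (mod 4).
    Reduce coefficients mod 4: 3·t ≡ 3 (mod 4).
    The inverse of 3 mod 4 is 3 (since 3·3 = 9 = 2·4 + 1), so t ≡ 3·3 = 9 ≡ 1 (mod 4).
    Then x = 30 + 187·1 = 217, valid modulo lcm(187, 4) = 748: x ≡ 217 (mod 748).
  Combine with x ≡ 0 (mod 7); new modulus lcm = 5236.
    Write x = 217 + 748·t and substitute into x ≡ 0 (mod 7): 748·t ≡ 0 − 217 = -217 (mod 7).
    Reduce coefficients mod 7: 6·t ≡ 0 (mod 7).
    The inverse of 6 mod 7 is 6 (since 6·6 = 36 = 5·7 + 1), so t ≡ 6·0 = 0 ≡ 0 (mod 7).
    Then x = 217 + 748·0 = 217, valid modulo lcm(748, 7) = 5236: x ≡ 217 (mod 5236).
Verify against each original: 217 mod 17 = 13, 217 mod 11 = 8, 217 mod 4 = 1, 217 mod 7 = 0.

x ≡ 217 (mod 5236).


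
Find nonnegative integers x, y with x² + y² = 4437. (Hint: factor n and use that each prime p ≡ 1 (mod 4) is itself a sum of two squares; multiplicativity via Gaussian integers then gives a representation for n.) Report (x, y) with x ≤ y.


Step 1: Factor n = 4437 = 3^2 · 17 · 29.
Step 2: Check the mod-4 condition on each prime factor: 3 ≡ 3 (mod 4), exponent 2 (must be even); 17 ≡ 1 (mod 4), exponent 1; 29 ≡ 1 (mod 4), exponent 1.
All primes ≡ 3 (mod 4) appear to even exponent (or don't appear), so by the two-squares theorem n IS expressible as a sum of two squares.
Step 3: Build a representation. Group n = k² · m with k = 3 and m = 17 · 29 = 493 (a product of primes ≡ 1 (mod 4)); a representation of m scales to one of n via (k·x)² + (k·y)² = k²(x² + y²). Each prime p ≡ 1 (mod 4) is itself a sum of two squares; find a² by testing p − a² for a perfect square:
  17: 17 − 1² = 16 = 4² ⇒ 17 = 1² + 4².
  29: 29 − 1² = 28, 29 − 2² = 25 = 5² ⇒ 29 = 2² + 5².
  Combine using the Brahmagupta–Fibonacci identity (a² + b²)(c² + d²) = (ac − bd)² + (ad + bc)² = (ac + bd)² + (ad − bc)²:
  17 · 29 = 493: from (1² + 4²)(2² + 5²), take (1·2 − 4·5, 1·5 + 4·2) = (2 − 20, 5 + 8) = (-18, 13); dropping signs (only squares matter) gives (18, 13); check 18² + 13² = 324 + 169 = 493 ✓.
  Scale by k = 3: (3·18, 3·13) = (54, 39).
Step 4: Order so x ≤ y and verify: 39² + 54² = 1521 + 2916 = 4437 = n. ✓

n = 4437 = 39² + 54² (one valid representation with x ≤ y).


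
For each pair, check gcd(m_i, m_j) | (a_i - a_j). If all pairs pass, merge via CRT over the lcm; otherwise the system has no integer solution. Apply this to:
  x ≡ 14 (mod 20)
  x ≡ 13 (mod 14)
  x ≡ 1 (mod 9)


Moduli 20, 14, 9 are not pairwise coprime, so CRT works modulo lcm(m_i) when all pairwise compatibility conditions hold.
Pairwise compatibility: gcd(m_i, m_j) must divide a_i - a_j for every pair.
Merge one congruence at a time:
  Start: x ≡ 14 (mod 20).
  Combine with x ≡ 13 (mod 14): gcd(20, 14) = 2, and 13 - 14 = -1 is NOT divisible by 2.
    ⇒ system is inconsistent (no integer solution).

No solution (the system is inconsistent).


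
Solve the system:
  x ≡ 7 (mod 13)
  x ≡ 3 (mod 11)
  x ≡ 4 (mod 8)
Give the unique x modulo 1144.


Moduli 13, 11, 8 are pairwise coprime; by CRT there is a unique solution modulo M = 13 · 11 · 8 = 1144.
Solve pairwise, accumulating the modulus:
  Start with x ≡ 7 (mod 13).
  Combine with x ≡ 3 (mod 11): since gcd(13, 11) = 1, we get a unique residue mod 143.
    Write x = 7 + 13·t and substitute into x ≡ 3 (mod 11): 13·t ≡ 3 − 7 = -4 (mod 11).
    Reduce coefficients mod 11: 2·t ≡ 7 (mod 11).
    The inverse of 2 mod 11 is 6 (since 2·6 = 12 = 1·11 + 1), so t ≡ 6·7 = 42 ≡ 9 (mod 11).
    Then x = 7 + 13·9 = 124, valid modulo lcm(13, 11) = 143: x ≡ 124 (mod 143).
  Combine with x ≡ 4 (mod 8): since gcd(143, 8) = 1, we get a unique residue mod 1144.
    Write x = 124 + 143·t and substitute into x ≡ 4 (mod 8): 143·t ≡ 4 − 124 = -120 (mod 8).
    Reduce coefficients mod 8: 7·t ≡ 0 (mod 8).
    The inverse of 7 mod 8 is 7 (since 7·7 = 49 = 6·8 + 1), so t ≡ 7·0 = 0 ≡ 0 (mod 8).
    Then x = 124 + 143·0 = 124, valid modulo lcm(143, 8) = 1144: x ≡ 124 (mod 1144).
Verify: 124 mod 13 = 7 ✓, 124 mod 11 = 3 ✓, 124 mod 8 = 4 ✓.

x ≡ 124 (mod 1144).


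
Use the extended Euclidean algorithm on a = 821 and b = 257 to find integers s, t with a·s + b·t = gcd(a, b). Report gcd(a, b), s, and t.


Euclidean algorithm on (821, 257) — divide until remainder is 0:
  821 = 3 · 257 + 50
  257 = 5 · 50 + 7
  50 = 7 · 7 + 1
  7 = 7 · 1 + 0
gcd(821, 257) = 1.
Track Bezout coefficients alongside the remainders: start with r₀ = 821 = a·1 + b·0 (s = 1, t = 0) and r₁ = 257 = a·0 + b·1 (s = 0, t = 1); each new remainder r_{k+1} = r_{k-1} − q_k·r_k inherits s_{k+1} = s_{k-1} − q_k·s_k, t_{k+1} = t_{k-1} − q_k·t_k, so r_k = a·s_k + b·t_k at every step:
  q = 3: r = 50, s = 1 − 3·0 = 1, t = 0 − 3·1 = -3  (check: 821·1 + 257·(-3) = 50)
  q = 5: r = 7, s = 0 − 5·1 = -5, t = 1 − 5·(-3) = 16  (check: 821·(-5) + 257·16 = 7)
  q = 7: r = 1, s = 1 − 7·(-5) = 36, t = -3 − 7·16 = -115  (check: 821·36 + 257·(-115) = 1)
The row with r = 1 (the gcd) gives the Bezout coefficients s = 36, t = -115.
Result: 821 · (36) + 257 · (-115) = 1.

gcd(821, 257) = 1; s = 36, t = -115 (check: 821·36 + 257·(-115) = 1).


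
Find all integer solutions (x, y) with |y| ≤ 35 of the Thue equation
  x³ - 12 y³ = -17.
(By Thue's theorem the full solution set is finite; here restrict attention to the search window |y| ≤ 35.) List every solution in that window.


The equation is x³ - 12y³ = -17. For fixed y, x³ = 12·y³ − 17, so a solution requires the RHS to be a perfect cube.
Strategy: iterate y from -35 to 35, compute RHS = 12·y³ − 17, and check whether it is a (positive or negative) perfect cube.
Check small values of y:
  y = 0: RHS = -17 is not a perfect cube.
  y = 1: RHS = -5 is not a perfect cube.
  y = -1: RHS = -29 is not a perfect cube.
  y = 2: RHS = 79 is not a perfect cube.
  y = -2: RHS = -113 is not a perfect cube.
  y = 3: RHS = 307 is not a perfect cube.
  y = -3: RHS = -341 is not a perfect cube.
Continuing the search up to |y| = 35 finds no solutions either.
No (x, y) in the scanned range satisfies the equation.

No integer solutions with |y| ≤ 35.


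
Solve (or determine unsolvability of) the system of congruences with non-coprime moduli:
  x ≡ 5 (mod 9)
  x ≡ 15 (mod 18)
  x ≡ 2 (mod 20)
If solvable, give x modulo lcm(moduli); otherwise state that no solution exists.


Moduli 9, 18, 20 are not pairwise coprime, so CRT works modulo lcm(m_i) when all pairwise compatibility conditions hold.
Pairwise compatibility: gcd(m_i, m_j) must divide a_i - a_j for every pair.
Merge one congruence at a time:
  Start: x ≡ 5 (mod 9).
  Combine with x ≡ 15 (mod 18): gcd(9, 18) = 9, and 15 - 5 = 10 is NOT divisible by 9.
    ⇒ system is inconsistent (no integer solution).

No solution (the system is inconsistent).


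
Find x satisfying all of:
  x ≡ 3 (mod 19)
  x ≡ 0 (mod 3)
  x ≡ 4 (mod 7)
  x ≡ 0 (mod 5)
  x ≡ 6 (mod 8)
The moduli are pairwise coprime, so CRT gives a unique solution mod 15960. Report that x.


Product of moduli M = 19 · 3 · 7 · 5 · 8 = 15960.
Merge one congruence at a time:
  Start: x ≡ 3 (mod 19).
  Combine with x ≡ 0 (mod 3); new modulus lcm = 57.
    Write x = 3 + 19·t and substitute into x ≡ 0 (mod 3): 19·t ≡ 0 − 3 = -3 (mod 3).
    Reduce coefficients mod 3: 1·t ≡ 0 (mod 3).
    So t ≡ 0 (mod 3).
    Then x = 3 + 19·0 = 3, valid modulo lcm(19, 3) = 57: x ≡ 3 (mod 57).
  Combine with x ≡ 4 (mod 7); new modulus lcm = 399.
    Write x = 3 + 57·t and substitute into x ≡ 4 (mod 7): 57·t ≡ 4 − 3 = 1 (mod 7).
    Reduce coefficients mod 7: 1·t ≡ 1 (mod 7).
    So t ≡ 1 (mod 7).
    Then x = 3 + 57·1 = 60, valid modulo lcm(57, 7) = 399: x ≡ 60 (mod 399).
  Combine with x ≡ 0 (mod 5); new modulus lcm = 1995.
    Write x = 60 + 399·t and substitute into x ≡ 0 (mod 5): 399·t ≡ 0 − 60 = -60 (mod 5).
    Reduce coefficients mod 5: 4·t ≡ 0 (mod 5).
    The inverse of 4 mod 5 is 4 (since 4·4 = 16 = 3·5 + 1), so t ≡ 4·0 = 0 ≡ 0 (mod 5).
    Then x = 60 + 399·0 = 60, valid modulo lcm(399, 5) = 1995: x ≡ 60 (mod 1995).
  Combine with x ≡ 6 (mod 8); new modulus lcm = 15960.
    Write x = 60 + 1995·t and substitute into x ≡ 6 (mod 8): 1995·t ≡ 6 − 60 = -54 (mod 8).
    Reduce coefficients mod 8: 3·t ≡ 2 (mod 8).
    The inverse of 3 mod 8 is 3 (since 3·3 = 9 = 1·8 + 1), so t ≡ 3·2 = 6 ≡ 6 (mod 8).
    Then x = 60 + 1995·6 = 12030, valid modulo lcm(1995, 8) = 15960: x ≡ 12030 (mod 15960).
Verify against each original: 12030 mod 19 = 3, 12030 mod 3 = 0, 12030 mod 7 = 4, 12030 mod 5 = 0, 12030 mod 8 = 6.

x ≡ 12030 (mod 15960).


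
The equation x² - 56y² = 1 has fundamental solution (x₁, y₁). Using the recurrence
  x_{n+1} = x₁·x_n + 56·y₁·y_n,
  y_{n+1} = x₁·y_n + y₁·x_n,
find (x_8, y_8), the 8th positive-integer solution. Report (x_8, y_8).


Step 1: Find the fundamental solution (x₁, y₁) of x² - 56y² = 1.
  Expand √56 as a continued fraction. a₀ = ⌊√56⌋ = 7; iterate m_{k+1} = d_k·a_k − m_k, d_{k+1} = (56 − m_{k+1}²)/d_k, a_{k+1} = ⌊(a₀ + m_{k+1})/d_{k+1}⌋ (starting m₀ = 0, d₀ = 1), with convergents p_k = a_k·p_{k-1} + p_{k-2}, q_k = a_k·q_{k-1} + q_{k-2} (p₋₁ = 1, q₋₁ = 0):
  k = 0: a₀ = 7; p₀/q₀ = 7/1; p₀² − 56·q₀² = 49 − 56 = -7.
  k = 1: m = 7, d = 7, a = ⌊(7 + 7)/7⌋ = 2; p/q = (2·7 + 1)/(2·1 + 0) = 15/2; p² − 56·q² = 225 − 224 = 1.
  The first convergent with p² − 56·q² = 1 gives the fundamental solution (x₁, y₁) = (15, 2).
Step 2: Apply the recurrence (x_{n+1}, y_{n+1}) = (x₁x_n + 56y₁y_n, x₁y_n + y₁x_n) repeatedly.
  From (x_1, y_1) = (15, 2): x_2 = 15·15 + 56·2·2 = 449; y_2 = 15·2 + 2·15 = 60.
  From (x_2, y_2) = (449, 60): x_3 = 15·449 + 56·2·60 = 13455; y_3 = 15·60 + 2·449 = 1798.
  From (x_3, y_3) = (13455, 1798): x_4 = 15·13455 + 56·2·1798 = 403201; y_4 = 15·1798 + 2·13455 = 53880.
  From (x_4, y_4) = (403201, 53880): x_5 = 15·403201 + 56·2·53880 = 12082575; y_5 = 15·53880 + 2·403201 = 1614602.
  From (x_5, y_5) = (12082575, 1614602): x_6 = 15·12082575 + 56·2·1614602 = 362074049; y_6 = 15·1614602 + 2·12082575 = 48384180.
  From (x_6, y_6) = (362074049, 48384180): x_7 = 15·362074049 + 56·2·48384180 = 10850138895; y_7 = 15·48384180 + 2·362074049 = 1449910798.
  From (x_7, y_7) = (10850138895, 1449910798): x_8 = 15·10850138895 + 56·2·1449910798 = 325142092801; y_8 = 15·1449910798 + 2·10850138895 = 43448939760.
Step 3: Verify x_8² - 56·y_8² = 105717380511014096025601 - 105717380511014096025600 = 1 (should be 1). ✓

(x_1, y_1) = (15, 2); (x_8, y_8) = (325142092801, 43448939760).


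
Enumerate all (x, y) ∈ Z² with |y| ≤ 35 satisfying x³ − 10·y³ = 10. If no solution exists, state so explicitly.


The equation is x³ - 10y³ = 10. For fixed y, x³ = 10·y³ + 10, so a solution requires the RHS to be a perfect cube.
Strategy: iterate y from -35 to 35, compute RHS = 10·y³ + 10, and check whether it is a (positive or negative) perfect cube.
Check small values of y:
  y = 0: RHS = 10 is not a perfect cube.
  y = 1: RHS = 20 is not a perfect cube.
  y = -1: RHS = 0 = (0)³ ⇒ x = 0 works.
  y = 2: RHS = 90 is not a perfect cube.
  y = -2: RHS = -70 is not a perfect cube.
  y = 3: RHS = 280 is not a perfect cube.
  y = -3: RHS = -260 is not a perfect cube.
Continuing the search up to |y| = 35 finds no further solutions beyond those listed.
Collected solutions: (0, -1).

Solutions (with |y| ≤ 35): (0, -1).


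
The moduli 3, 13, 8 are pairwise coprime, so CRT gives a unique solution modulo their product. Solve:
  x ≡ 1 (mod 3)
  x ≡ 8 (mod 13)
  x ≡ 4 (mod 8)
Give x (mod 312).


Moduli 3, 13, 8 are pairwise coprime; by CRT there is a unique solution modulo M = 3 · 13 · 8 = 312.
Solve pairwise, accumulating the modulus:
  Start with x ≡ 1 (mod 3).
  Combine with x ≡ 8 (mod 13): since gcd(3, 13) = 1, we get a unique residue mod 39.
    Write x = 1 + 3·t and substitute into x ≡ 8 (mod 13): 3·t ≡ 8 − 1 = 7 (mod 13).
    The inverse of 3 mod 13 is 9 (since 3·9 = 27 = 2·13 + 1), so t ≡ 9·7 = 63 ≡ 11 (mod 13).
    Then x = 1 + 3·11 = 34, valid modulo lcm(3, 13) = 39: x ≡ 34 (mod 39).
  Combine with x ≡ 4 (mod 8): since gcd(39, 8) = 1, we get a unique residue mod 312.
    Write x = 34 + 39·t and substitute into x ≡ 4 (mod 8): 39·t ≡ 4 − 34 = -30 (mod 8).
    Reduce coefficients mod 8: 7·t ≡ 2 (mod 8).
    The inverse of 7 mod 8 is 7 (since 7·7 = 49 = 6·8 + 1), so t ≡ 7·2 = 14 ≡ 6 (mod 8).
    Then x = 34 + 39·6 = 268, valid modulo lcm(39, 8) = 312: x ≡ 268 (mod 312).
Verify: 268 mod 3 = 1 ✓, 268 mod 13 = 8 ✓, 268 mod 8 = 4 ✓.

x ≡ 268 (mod 312).


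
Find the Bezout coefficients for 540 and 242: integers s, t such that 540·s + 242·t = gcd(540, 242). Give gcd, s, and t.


Euclidean algorithm on (540, 242) — divide until remainder is 0:
  540 = 2 · 242 + 56
  242 = 4 · 56 + 18
  56 = 3 · 18 + 2
  18 = 9 · 2 + 0
gcd(540, 242) = 2.
Track Bezout coefficients alongside the remainders: start with r₀ = 540 = a·1 + b·0 (s = 1, t = 0) and r₁ = 242 = a·0 + b·1 (s = 0, t = 1); each new remainder r_{k+1} = r_{k-1} − q_k·r_k inherits s_{k+1} = s_{k-1} − q_k·s_k, t_{k+1} = t_{k-1} − q_k·t_k, so r_k = a·s_k + b·t_k at every step:
  q = 2: r = 56, s = 1 − 2·0 = 1, t = 0 − 2·1 = -2  (check: 540·1 + 242·(-2) = 56)
  q = 4: r = 18, s = 0 − 4·1 = -4, t = 1 − 4·(-2) = 9  (check: 540·(-4) + 242·9 = 18)
  q = 3: r = 2, s = 1 − 3·(-4) = 13, t = -2 − 3·9 = -29  (check: 540·13 + 242·(-29) = 2)
The row with r = 2 (the gcd) gives the Bezout coefficients s = 13, t = -29.
Result: 540 · (13) + 242 · (-29) = 2.

gcd(540, 242) = 2; s = 13, t = -29 (check: 540·13 + 242·(-29) = 2).


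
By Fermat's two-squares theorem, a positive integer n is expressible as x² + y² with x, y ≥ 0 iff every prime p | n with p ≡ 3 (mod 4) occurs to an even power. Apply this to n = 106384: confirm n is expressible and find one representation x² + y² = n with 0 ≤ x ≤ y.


Step 1: Factor n = 106384 = 2^4 · 61 · 109.
Step 2: Check the mod-4 condition on each prime factor: 2 = 2 (special); 61 ≡ 1 (mod 4), exponent 1; 109 ≡ 1 (mod 4), exponent 1.
All primes ≡ 3 (mod 4) appear to even exponent (or don't appear), so by the two-squares theorem n IS expressible as a sum of two squares.
Step 3: Build a representation. Group n = k² · m with k = 4 and m = 61 · 109 = 6649 (a product of primes ≡ 1 (mod 4)); a representation of m scales to one of n via (k·x)² + (k·y)² = k²(x² + y²). Each prime p ≡ 1 (mod 4) is itself a sum of two squares; find a² by testing p − a² for a perfect square:
  61: 61 − 1² = 60, 61 − 2² = 57, 61 − 3² = 52, 61 − 4² = 45, 61 − 5² = 36 = 6² ⇒ 61 = 5² + 6².
  109: 109 − 1² = 108, 109 − 2² = 105, 109 − 3² = 100 = 10² ⇒ 109 = 3² + 10².
  Combine using the Brahmagupta–Fibonacci identity (a² + b²)(c² + d²) = (ac − bd)² + (ad + bc)² = (ac + bd)² + (ad − bc)²:
  61 · 109 = 6649: from (5² + 6²)(3² + 10²), take (5·3 − 6·10, 5·10 + 6·3) = (15 − 60, 50 + 18) = (-45, 68); dropping signs (only squares matter) gives (45, 68); check 45² + 68² = 2025 + 4624 = 6649 ✓.
  Scale by k = 4: (4·45, 4·68) = (180, 272).
Step 4: Order so x ≤ y and verify: 180² + 272² = 32400 + 73984 = 106384 = n. ✓

n = 106384 = 180² + 272² (one valid representation with x ≤ y).
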